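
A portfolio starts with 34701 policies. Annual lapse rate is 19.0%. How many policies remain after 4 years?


remaining = initial * (1 - lapse)^years
= 34701 * (1 - 0.19)^4
= 34701 * 0.430467
= 14937.6427


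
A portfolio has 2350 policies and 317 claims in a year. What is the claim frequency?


frequency = claims / policies
= 317 / 2350
= 0.1349


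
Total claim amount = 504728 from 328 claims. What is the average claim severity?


severity = total / number
= 504728 / 328
= 1538.8049


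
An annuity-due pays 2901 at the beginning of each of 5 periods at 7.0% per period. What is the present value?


PV_due = PMT * (1-(1+i)^(-n))/i * (1+i)
PV_immediate = 11894.6728
PV_due = 11894.6728 * 1.07
= 12727.2999


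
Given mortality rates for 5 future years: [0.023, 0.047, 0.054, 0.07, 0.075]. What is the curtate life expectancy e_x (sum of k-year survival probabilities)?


e_x = sum_{k=1}^{n} k_p_x
k_p_x values:
  1_p_x = 0.977
  2_p_x = 0.931081
  3_p_x = 0.880803
  4_p_x = 0.819146
  5_p_x = 0.75771
e_x = 4.3657


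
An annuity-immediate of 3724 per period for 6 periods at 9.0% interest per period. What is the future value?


FV = PMT * ((1+i)^n - 1) / i
= 3724 * ((1.09)^6 - 1) / 0.09
= 3724 * (1.6771 - 1) / 0.09
= 28016.8979


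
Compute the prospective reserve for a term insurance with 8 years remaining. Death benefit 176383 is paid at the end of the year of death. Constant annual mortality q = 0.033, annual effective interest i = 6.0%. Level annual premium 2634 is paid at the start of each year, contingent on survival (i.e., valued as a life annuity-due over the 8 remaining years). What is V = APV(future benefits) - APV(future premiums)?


v = 1/(1+i) = 0.943396
APV(future benefits) per unit = sum_{k=0}^{7} k_p_x * q * v^(k+1) = 0.184624
APV(future benefits) = 176383 * 0.184624 = 32564.6198
Life annuity-due factor ä_{x:8} = sum_{k=0}^{7} k_p_x * v^k = 5.930362
APV(future premiums) = 2634 * 5.930362 = 15620.5738
V = 32564.6198 - 15620.5738
= 16944.046


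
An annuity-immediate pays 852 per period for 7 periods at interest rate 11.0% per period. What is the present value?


PV = PMT * (1 - (1+i)^(-n)) / i
= 852 * (1 - (1+0.11)^(-7)) / 0.11
= 852 * (1 - 0.481658) / 0.11
= 852 * 4.712196
= 4014.7912


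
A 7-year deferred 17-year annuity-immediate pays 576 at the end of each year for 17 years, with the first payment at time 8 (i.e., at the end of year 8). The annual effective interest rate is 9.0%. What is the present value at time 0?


PV at time 7 of the 17-year annuity-immediate:
a_n = 576 * (1-(1+0.09)^(-17))/0.09 = 4921.1317
Discount back 7 years to time 0:
PV = 4921.1317 * (1+0.09)^(-7)
= 4921.1317 * 0.547034
= 2692.0275


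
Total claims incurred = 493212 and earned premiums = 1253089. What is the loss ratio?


Loss ratio = claims / premiums
= 493212 / 1253089
= 0.3936


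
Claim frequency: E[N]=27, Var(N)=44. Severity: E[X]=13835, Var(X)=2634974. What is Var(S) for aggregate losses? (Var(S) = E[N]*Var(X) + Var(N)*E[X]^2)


Var(S) = E[N]*Var(X) + Var(N)*E[X]^2
= 27*2634974 + 44*13835^2
= 71144298 + 8421917900
= 8.4931e+09


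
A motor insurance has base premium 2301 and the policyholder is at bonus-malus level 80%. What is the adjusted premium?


adjusted = base * BM_level / 100
= 2301 * 80 / 100
= 2301 * 0.8
= 1840.8


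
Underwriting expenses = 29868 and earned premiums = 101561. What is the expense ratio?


Expense ratio = expenses / premiums
= 29868 / 101561
= 0.2941


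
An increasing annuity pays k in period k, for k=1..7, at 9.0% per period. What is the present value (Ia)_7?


(Ia)_n = sum_{k=1}^{n} k * v^k, v = 1/(1+i)
v = 0.917431
Sum computed term by term:
(Ia)_7 = 18.4075


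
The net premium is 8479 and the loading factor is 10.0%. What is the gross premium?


Gross = net * (1 + loading)
= 8479 * (1 + 0.1)
= 8479 * 1.1
= 9326.9


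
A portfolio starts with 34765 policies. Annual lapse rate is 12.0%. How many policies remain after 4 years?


remaining = initial * (1 - lapse)^years
= 34765 * (1 - 0.12)^4
= 34765 * 0.599695
= 20848.4092


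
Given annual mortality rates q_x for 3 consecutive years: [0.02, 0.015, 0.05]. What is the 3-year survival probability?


p_k = 1 - q_k for each year
Survival = product of (1 - q_k)
= 0.98 * 0.985 * 0.95
= 0.917


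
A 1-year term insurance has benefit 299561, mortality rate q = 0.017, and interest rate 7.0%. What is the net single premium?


NSP = benefit * q * v
v = 1/(1+i) = 0.934579
NSP = 299561 * 0.017 * 0.934579
= 4759.3804


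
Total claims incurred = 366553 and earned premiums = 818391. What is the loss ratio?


Loss ratio = claims / premiums
= 366553 / 818391
= 0.4479


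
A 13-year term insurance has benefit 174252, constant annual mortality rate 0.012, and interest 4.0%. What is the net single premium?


NSP = benefit * sum_{k=0}^{n-1} k_p_x * q * v^(k+1)
With constant q=0.012, v=0.961538
Sum = 0.112306
NSP = 174252 * 0.112306
= 19569.4881


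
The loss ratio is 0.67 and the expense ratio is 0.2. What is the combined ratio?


Combined ratio = loss ratio + expense ratio
= 0.67 + 0.2
= 0.87


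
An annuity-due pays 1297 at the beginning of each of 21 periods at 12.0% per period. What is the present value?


PV_due = PMT * (1-(1+i)^(-n))/i * (1+i)
PV_immediate = 9807.9182
PV_due = 9807.9182 * 1.12
= 10984.8684


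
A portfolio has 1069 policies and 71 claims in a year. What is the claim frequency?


frequency = claims / policies
= 71 / 1069
= 0.0664


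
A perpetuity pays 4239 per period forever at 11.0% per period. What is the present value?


PV = PMT / i
= 4239 / 0.11
= 38536.3636


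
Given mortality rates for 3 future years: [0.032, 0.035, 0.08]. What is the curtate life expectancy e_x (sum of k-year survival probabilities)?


e_x = sum_{k=1}^{n} k_p_x
k_p_x values:
  1_p_x = 0.968
  2_p_x = 0.93412
  3_p_x = 0.85939
e_x = 2.7615


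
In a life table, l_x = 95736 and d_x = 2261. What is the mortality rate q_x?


q_x = d_x / l_x
= 2261 / 95736
= 0.0236


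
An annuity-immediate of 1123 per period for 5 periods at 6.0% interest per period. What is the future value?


FV = PMT * ((1+i)^n - 1) / i
= 1123 * ((1.06)^5 - 1) / 0.06
= 1123 * (1.338226 - 1) / 0.06
= 6330.4554


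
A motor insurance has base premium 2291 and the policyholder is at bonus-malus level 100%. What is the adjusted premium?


adjusted = base * BM_level / 100
= 2291 * 100 / 100
= 2291 * 1.0
= 2291.0


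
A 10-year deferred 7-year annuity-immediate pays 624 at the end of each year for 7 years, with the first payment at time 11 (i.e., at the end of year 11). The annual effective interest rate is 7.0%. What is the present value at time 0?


PV at time 10 of the 7-year annuity-immediate:
a_n = 624 * (1-(1+0.07)^(-7))/0.07 = 3362.9166
Discount back 10 years to time 0:
PV = 3362.9166 * (1+0.07)^(-10)
= 3362.9166 * 0.508349
= 1709.5363


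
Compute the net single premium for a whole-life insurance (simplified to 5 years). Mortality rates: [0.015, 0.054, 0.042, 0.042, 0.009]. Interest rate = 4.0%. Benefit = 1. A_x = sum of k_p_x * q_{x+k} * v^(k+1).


v = 0.961538
Year 0: k_p_x=1.0, q=0.015, term=0.014423
Year 1: k_p_x=0.985, q=0.054, term=0.049177
Year 2: k_p_x=0.93181, q=0.042, term=0.034792
Year 3: k_p_x=0.892674, q=0.042, term=0.032049
Year 4: k_p_x=0.855182, q=0.009, term=0.006326
A_x = 0.1368


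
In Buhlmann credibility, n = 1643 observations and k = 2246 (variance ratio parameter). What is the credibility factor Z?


Z = n / (n + k)
= 1643 / (1643 + 2246)
= 1643 / 3889
= 0.4225


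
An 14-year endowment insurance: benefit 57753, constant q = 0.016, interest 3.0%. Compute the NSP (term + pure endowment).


Term component = 9491.8784
Pure endowment = 14_p_x * v^14 * benefit = 0.797869 * 0.661118 * 57753 = 30463.8495
NSP = 39955.7279


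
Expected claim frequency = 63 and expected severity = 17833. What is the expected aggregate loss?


E[S] = E[N] * E[X]
= 63 * 17833
= 1.1235e+06


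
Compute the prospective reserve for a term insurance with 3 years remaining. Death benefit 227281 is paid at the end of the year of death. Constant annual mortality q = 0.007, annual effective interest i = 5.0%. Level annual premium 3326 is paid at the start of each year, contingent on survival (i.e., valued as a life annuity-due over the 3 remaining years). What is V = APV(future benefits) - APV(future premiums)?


v = 1/(1+i) = 0.952381
APV(future benefits) per unit = sum_{k=0}^{2} k_p_x * q * v^(k+1) = 0.018934
APV(future benefits) = 227281 * 0.018934 = 4303.323
Life annuity-due factor ä_{x:3} = sum_{k=0}^{2} k_p_x * v^k = 2.84009
APV(future premiums) = 3326 * 2.84009 = 9446.1387
V = 4303.323 - 9446.1387
= -5142.8157


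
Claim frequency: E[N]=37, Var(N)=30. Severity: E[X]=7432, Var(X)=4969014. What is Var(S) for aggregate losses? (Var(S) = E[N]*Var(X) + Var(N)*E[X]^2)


Var(S) = E[N]*Var(X) + Var(N)*E[X]^2
= 37*4969014 + 30*7432^2
= 183853518 + 1657038720
= 1.8409e+09


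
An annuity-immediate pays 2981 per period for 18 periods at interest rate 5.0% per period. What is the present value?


PV = PMT * (1 - (1+i)^(-n)) / i
= 2981 * (1 - (1+0.05)^(-18)) / 0.05
= 2981 * (1 - 0.415521) / 0.05
= 2981 * 11.689587
= 34846.6586


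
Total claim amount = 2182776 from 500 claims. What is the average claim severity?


severity = total / number
= 2182776 / 500
= 4365.552


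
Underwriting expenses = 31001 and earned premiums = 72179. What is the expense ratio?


Expense ratio = expenses / premiums
= 31001 / 72179
= 0.4295


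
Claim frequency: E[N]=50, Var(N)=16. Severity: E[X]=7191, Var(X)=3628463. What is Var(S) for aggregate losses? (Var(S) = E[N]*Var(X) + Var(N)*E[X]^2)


Var(S) = E[N]*Var(X) + Var(N)*E[X]^2
= 50*3628463 + 16*7191^2
= 181423150 + 827367696
= 1.0088e+09


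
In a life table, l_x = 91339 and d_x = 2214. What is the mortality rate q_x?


q_x = d_x / l_x
= 2214 / 91339
= 0.0242


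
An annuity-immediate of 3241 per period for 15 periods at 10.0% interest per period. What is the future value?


FV = PMT * ((1+i)^n - 1) / i
= 3241 * ((1.1)^15 - 1) / 0.1
= 3241 * (4.177248 - 1) / 0.1
= 102974.6132


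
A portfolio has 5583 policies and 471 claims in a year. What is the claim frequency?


frequency = claims / policies
= 471 / 5583
= 0.0844


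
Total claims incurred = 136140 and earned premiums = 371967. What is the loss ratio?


Loss ratio = claims / premiums
= 136140 / 371967
= 0.366


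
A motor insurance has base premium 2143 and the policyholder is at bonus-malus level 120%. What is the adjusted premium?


adjusted = base * BM_level / 100
= 2143 * 120 / 100
= 2143 * 1.2
= 2571.6


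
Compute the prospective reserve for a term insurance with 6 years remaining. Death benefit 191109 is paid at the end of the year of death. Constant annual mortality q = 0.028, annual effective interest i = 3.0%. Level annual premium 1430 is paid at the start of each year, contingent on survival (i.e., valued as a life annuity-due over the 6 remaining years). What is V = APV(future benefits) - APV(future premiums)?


v = 1/(1+i) = 0.970874
APV(future benefits) per unit = sum_{k=0}^{5} k_p_x * q * v^(k+1) = 0.141798
APV(future benefits) = 191109 * 0.141798 = 27098.8656
Life annuity-due factor ä_{x:6} = sum_{k=0}^{5} k_p_x * v^k = 5.216139
APV(future premiums) = 1430 * 5.216139 = 7459.0789
V = 27098.8656 - 7459.0789
= 19639.7867


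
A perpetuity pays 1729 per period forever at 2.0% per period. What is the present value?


PV = PMT / i
= 1729 / 0.02
= 86450.0


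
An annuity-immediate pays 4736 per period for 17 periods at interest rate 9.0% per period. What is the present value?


PV = PMT * (1 - (1+i)^(-n)) / i
= 4736 * (1 - (1+0.09)^(-17)) / 0.09
= 4736 * (1 - 0.231073) / 0.09
= 4736 * 8.543631
= 40462.6382


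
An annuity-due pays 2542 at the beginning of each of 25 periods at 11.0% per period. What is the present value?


PV_due = PMT * (1-(1+i)^(-n))/i * (1+i)
PV_immediate = 21408.0749
PV_due = 21408.0749 * 1.11
= 23762.9632


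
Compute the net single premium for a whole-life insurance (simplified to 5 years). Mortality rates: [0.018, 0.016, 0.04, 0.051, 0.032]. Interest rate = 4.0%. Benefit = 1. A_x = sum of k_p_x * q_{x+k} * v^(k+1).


v = 0.961538
Year 0: k_p_x=1.0, q=0.018, term=0.017308
Year 1: k_p_x=0.982, q=0.016, term=0.014527
Year 2: k_p_x=0.966288, q=0.04, term=0.034361
Year 3: k_p_x=0.927636, q=0.051, term=0.04044
Year 4: k_p_x=0.880327, q=0.032, term=0.023154
A_x = 0.1298


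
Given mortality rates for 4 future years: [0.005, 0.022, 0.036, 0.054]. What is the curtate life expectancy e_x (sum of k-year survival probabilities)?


e_x = sum_{k=1}^{n} k_p_x
k_p_x values:
  1_p_x = 0.995
  2_p_x = 0.97311
  3_p_x = 0.938078
  4_p_x = 0.887422
e_x = 3.7936


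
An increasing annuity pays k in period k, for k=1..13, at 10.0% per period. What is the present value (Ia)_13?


(Ia)_n = sum_{k=1}^{n} k * v^k, v = 1/(1+i)
v = 0.909091
Sum computed term by term:
(Ia)_13 = 40.4805


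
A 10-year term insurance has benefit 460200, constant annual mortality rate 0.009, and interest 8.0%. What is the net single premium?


NSP = benefit * sum_{k=0}^{n-1} k_p_x * q * v^(k+1)
With constant q=0.009, v=0.925926
Sum = 0.058333
NSP = 460200 * 0.058333
= 26844.7032


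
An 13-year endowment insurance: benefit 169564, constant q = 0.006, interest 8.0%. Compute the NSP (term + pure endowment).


Term component = 7807.5041
Pure endowment = 13_p_x * v^13 * benefit = 0.924747 * 0.367698 * 169564 = 57656.4407
NSP = 65463.9449


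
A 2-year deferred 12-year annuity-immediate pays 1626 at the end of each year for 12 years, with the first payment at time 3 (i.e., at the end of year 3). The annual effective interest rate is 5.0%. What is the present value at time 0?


PV at time 2 of the 12-year annuity-immediate:
a_n = 1626 * (1-(1+0.05)^(-12))/0.05 = 14411.6472
Discount back 2 years to time 0:
PV = 14411.6472 * (1+0.05)^(-2)
= 14411.6472 * 0.907029
= 13071.7888


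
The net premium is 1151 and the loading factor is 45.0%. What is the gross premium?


Gross = net * (1 + loading)
= 1151 * (1 + 0.45)
= 1151 * 1.45
= 1668.95


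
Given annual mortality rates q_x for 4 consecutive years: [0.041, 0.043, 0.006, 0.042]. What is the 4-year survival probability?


p_k = 1 - q_k for each year
Survival = product of (1 - q_k)
= 0.959 * 0.957 * 0.994 * 0.958
= 0.8739


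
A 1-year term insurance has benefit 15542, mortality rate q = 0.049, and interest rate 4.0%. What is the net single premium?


NSP = benefit * q * v
v = 1/(1+i) = 0.961538
NSP = 15542 * 0.049 * 0.961538
= 732.2673


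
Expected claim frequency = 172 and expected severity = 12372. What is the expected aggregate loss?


E[S] = E[N] * E[X]
= 172 * 12372
= 2.1280e+06


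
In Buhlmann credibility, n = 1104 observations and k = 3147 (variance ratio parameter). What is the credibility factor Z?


Z = n / (n + k)
= 1104 / (1104 + 3147)
= 1104 / 4251
= 0.2597


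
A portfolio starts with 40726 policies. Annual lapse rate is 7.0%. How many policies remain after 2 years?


remaining = initial * (1 - lapse)^years
= 40726 * (1 - 0.07)^2
= 40726 * 0.8649
= 35223.9174


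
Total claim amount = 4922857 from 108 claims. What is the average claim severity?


severity = total / number
= 4922857 / 108
= 45582.0093


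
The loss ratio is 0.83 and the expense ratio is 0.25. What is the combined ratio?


Combined ratio = loss ratio + expense ratio
= 0.83 + 0.25
= 1.08


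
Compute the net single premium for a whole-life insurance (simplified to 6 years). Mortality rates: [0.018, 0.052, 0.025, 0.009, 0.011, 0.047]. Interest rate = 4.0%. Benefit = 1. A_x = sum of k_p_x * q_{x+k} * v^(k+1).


v = 0.961538
Year 0: k_p_x=1.0, q=0.018, term=0.017308
Year 1: k_p_x=0.982, q=0.052, term=0.047212
Year 2: k_p_x=0.930936, q=0.025, term=0.02069
Year 3: k_p_x=0.907663, q=0.009, term=0.006983
Year 4: k_p_x=0.899494, q=0.011, term=0.008133
Year 5: k_p_x=0.889599, q=0.047, term=0.033044
A_x = 0.1334


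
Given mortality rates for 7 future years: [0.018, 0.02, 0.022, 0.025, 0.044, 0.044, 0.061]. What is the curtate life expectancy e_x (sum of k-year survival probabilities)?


e_x = sum_{k=1}^{n} k_p_x
k_p_x values:
  1_p_x = 0.982
  2_p_x = 0.96236
  3_p_x = 0.941188
  4_p_x = 0.917658
  5_p_x = 0.877281
  6_p_x = 0.838681
  7_p_x = 0.787521
e_x = 6.3067


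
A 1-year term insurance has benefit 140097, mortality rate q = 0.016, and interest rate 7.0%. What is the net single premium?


NSP = benefit * q * v
v = 1/(1+i) = 0.934579
NSP = 140097 * 0.016 * 0.934579
= 2094.9084


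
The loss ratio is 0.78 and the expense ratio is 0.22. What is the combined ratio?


Combined ratio = loss ratio + expense ratio
= 0.78 + 0.22
= 1.0


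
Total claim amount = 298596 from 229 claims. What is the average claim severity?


severity = total / number
= 298596 / 229
= 1303.9127


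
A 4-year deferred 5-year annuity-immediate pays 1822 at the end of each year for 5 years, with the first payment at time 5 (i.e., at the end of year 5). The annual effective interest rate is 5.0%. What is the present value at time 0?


PV at time 4 of the 5-year annuity-immediate:
a_n = 1822 * (1-(1+0.05)^(-5))/0.05 = 7888.3065
Discount back 4 years to time 0:
PV = 7888.3065 * (1+0.05)^(-4)
= 7888.3065 * 0.822702
= 6489.7293


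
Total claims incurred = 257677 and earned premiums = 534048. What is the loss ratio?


Loss ratio = claims / premiums
= 257677 / 534048
= 0.4825


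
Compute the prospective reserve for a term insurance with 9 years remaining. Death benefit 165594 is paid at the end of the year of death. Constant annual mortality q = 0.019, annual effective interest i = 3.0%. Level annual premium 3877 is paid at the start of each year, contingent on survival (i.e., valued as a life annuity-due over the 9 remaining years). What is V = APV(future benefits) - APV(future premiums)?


v = 1/(1+i) = 0.970874
APV(future benefits) per unit = sum_{k=0}^{8} k_p_x * q * v^(k+1) = 0.137695
APV(future benefits) = 165594 * 0.137695 = 22801.5458
Life annuity-due factor ä_{x:9} = sum_{k=0}^{8} k_p_x * v^k = 7.464545
APV(future premiums) = 3877 * 7.464545 = 28940.0395
V = 22801.5458 - 28940.0395
= -6138.4936


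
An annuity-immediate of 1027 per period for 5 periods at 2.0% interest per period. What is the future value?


FV = PMT * ((1+i)^n - 1) / i
= 1027 * ((1.02)^5 - 1) / 0.02
= 1027 * (1.104081 - 1) / 0.02
= 5344.5492


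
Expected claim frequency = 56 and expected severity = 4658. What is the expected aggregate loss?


E[S] = E[N] * E[X]
= 56 * 4658
= 260848


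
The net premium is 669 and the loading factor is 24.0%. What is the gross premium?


Gross = net * (1 + loading)
= 669 * (1 + 0.24)
= 669 * 1.24
= 829.56


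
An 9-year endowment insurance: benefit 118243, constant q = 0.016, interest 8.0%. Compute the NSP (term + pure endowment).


Term component = 11180.7554
Pure endowment = 9_p_x * v^9 * benefit = 0.86488 * 0.500249 * 118243 = 51158.4675
NSP = 62339.2229


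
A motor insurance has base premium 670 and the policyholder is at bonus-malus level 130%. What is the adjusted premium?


adjusted = base * BM_level / 100
= 670 * 130 / 100
= 670 * 1.3
= 871.0


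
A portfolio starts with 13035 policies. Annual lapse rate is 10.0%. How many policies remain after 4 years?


remaining = initial * (1 - lapse)^years
= 13035 * (1 - 0.1)^4
= 13035 * 0.6561
= 8552.2635


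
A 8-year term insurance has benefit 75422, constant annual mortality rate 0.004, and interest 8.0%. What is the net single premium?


NSP = benefit * sum_{k=0}^{n-1} k_p_x * q * v^(k+1)
With constant q=0.004, v=0.925926
Sum = 0.022704
NSP = 75422 * 0.022704
= 1712.3653


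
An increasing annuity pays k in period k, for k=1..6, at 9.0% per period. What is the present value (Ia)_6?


(Ia)_n = sum_{k=1}^{n} k * v^k, v = 1/(1+i)
v = 0.917431
Sum computed term by term:
(Ia)_6 = 14.5783


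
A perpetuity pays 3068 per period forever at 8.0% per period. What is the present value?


PV = PMT / i
= 3068 / 0.08
= 38350.0


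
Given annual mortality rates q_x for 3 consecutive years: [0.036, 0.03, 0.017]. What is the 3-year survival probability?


p_k = 1 - q_k for each year
Survival = product of (1 - q_k)
= 0.964 * 0.97 * 0.983
= 0.9192


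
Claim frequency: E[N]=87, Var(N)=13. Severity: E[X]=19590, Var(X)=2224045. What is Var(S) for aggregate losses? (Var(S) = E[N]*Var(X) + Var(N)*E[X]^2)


Var(S) = E[N]*Var(X) + Var(N)*E[X]^2
= 87*2224045 + 13*19590^2
= 193491915 + 4988985300
= 5.1825e+09


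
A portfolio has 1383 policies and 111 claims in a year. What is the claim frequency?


frequency = claims / policies
= 111 / 1383
= 0.0803


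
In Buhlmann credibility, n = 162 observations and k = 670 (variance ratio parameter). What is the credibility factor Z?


Z = n / (n + k)
= 162 / (162 + 670)
= 162 / 832
= 0.1947


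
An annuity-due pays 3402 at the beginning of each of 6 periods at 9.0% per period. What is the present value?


PV_due = PMT * (1-(1+i)^(-n))/i * (1+i)
PV_immediate = 15261.095
PV_due = 15261.095 * 1.09
= 16634.5936


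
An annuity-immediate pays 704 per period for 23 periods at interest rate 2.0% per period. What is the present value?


PV = PMT * (1 - (1+i)^(-n)) / i
= 704 * (1 - (1+0.02)^(-23)) / 0.02
= 704 * (1 - 0.634156) / 0.02
= 704 * 18.292204
= 12877.7117


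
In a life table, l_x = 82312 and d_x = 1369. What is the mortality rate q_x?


q_x = d_x / l_x
= 1369 / 82312
= 0.0166


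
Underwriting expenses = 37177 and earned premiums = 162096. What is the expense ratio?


Expense ratio = expenses / premiums
= 37177 / 162096
= 0.2294


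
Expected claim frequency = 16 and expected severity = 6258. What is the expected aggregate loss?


E[S] = E[N] * E[X]
= 16 * 6258
= 100128


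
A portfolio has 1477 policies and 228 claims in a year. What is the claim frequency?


frequency = claims / policies
= 228 / 1477
= 0.1544


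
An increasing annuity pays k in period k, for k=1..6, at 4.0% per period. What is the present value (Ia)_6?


(Ia)_n = sum_{k=1}^{n} k * v^k, v = 1/(1+i)
v = 0.961538
Sum computed term by term:
(Ia)_6 = 17.7484


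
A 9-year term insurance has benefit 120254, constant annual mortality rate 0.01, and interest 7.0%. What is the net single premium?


NSP = benefit * sum_{k=0}^{n-1} k_p_x * q * v^(k+1)
With constant q=0.01, v=0.934579
Sum = 0.062888
NSP = 120254 * 0.062888
= 7562.5808


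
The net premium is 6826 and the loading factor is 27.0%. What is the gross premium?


Gross = net * (1 + loading)
= 6826 * (1 + 0.27)
= 6826 * 1.27
= 8669.02


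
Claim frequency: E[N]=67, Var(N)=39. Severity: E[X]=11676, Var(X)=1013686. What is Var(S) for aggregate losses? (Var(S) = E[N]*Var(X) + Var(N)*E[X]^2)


Var(S) = E[N]*Var(X) + Var(N)*E[X]^2
= 67*1013686 + 39*11676^2
= 67916962 + 5316830064
= 5.3847e+09


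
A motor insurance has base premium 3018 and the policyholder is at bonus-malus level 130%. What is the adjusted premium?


adjusted = base * BM_level / 100
= 3018 * 130 / 100
= 3018 * 1.3
= 3923.4


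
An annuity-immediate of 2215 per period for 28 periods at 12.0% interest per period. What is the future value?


FV = PMT * ((1+i)^n - 1) / i
= 2215 * ((1.12)^28 - 1) / 0.12
= 2215 * (23.883866 - 1) / 0.12
= 422398.0356


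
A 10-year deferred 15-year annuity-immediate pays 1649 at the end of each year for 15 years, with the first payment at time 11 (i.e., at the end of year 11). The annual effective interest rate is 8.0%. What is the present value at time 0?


PV at time 10 of the 15-year annuity-immediate:
a_n = 1649 * (1-(1+0.08)^(-15))/0.08 = 14114.5804
Discount back 10 years to time 0:
PV = 14114.5804 * (1+0.08)^(-10)
= 14114.5804 * 0.463193
= 6537.7817


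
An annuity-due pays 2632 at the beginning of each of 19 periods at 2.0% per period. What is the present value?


PV_due = PMT * (1-(1+i)^(-n))/i * (1+i)
PV_immediate = 41265.712
PV_due = 41265.712 * 1.02
= 42091.0263


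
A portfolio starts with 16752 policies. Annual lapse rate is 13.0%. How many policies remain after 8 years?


remaining = initial * (1 - lapse)^years
= 16752 * (1 - 0.13)^8
= 16752 * 0.328212
= 5498.2019


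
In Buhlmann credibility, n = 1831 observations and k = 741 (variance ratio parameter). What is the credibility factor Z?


Z = n / (n + k)
= 1831 / (1831 + 741)
= 1831 / 2572
= 0.7119


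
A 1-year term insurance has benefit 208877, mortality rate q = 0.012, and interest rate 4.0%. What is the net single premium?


NSP = benefit * q * v
v = 1/(1+i) = 0.961538
NSP = 208877 * 0.012 * 0.961538
= 2410.1192


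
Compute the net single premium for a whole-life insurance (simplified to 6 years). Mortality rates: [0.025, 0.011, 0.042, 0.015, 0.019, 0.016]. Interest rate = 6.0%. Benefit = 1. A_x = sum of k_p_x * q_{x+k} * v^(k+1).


v = 0.943396
Year 0: k_p_x=1.0, q=0.025, term=0.023585
Year 1: k_p_x=0.975, q=0.011, term=0.009545
Year 2: k_p_x=0.964275, q=0.042, term=0.034004
Year 3: k_p_x=0.923775, q=0.015, term=0.010976
Year 4: k_p_x=0.909919, q=0.019, term=0.012919
Year 5: k_p_x=0.89263, q=0.016, term=0.010068
A_x = 0.1011


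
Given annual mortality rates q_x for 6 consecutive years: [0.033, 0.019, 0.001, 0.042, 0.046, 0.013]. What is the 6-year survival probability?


p_k = 1 - q_k for each year
Survival = product of (1 - q_k)
= 0.967 * 0.981 * 0.999 * 0.958 * 0.954 * 0.987
= 0.8549


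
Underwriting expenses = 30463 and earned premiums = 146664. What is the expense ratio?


Expense ratio = expenses / premiums
= 30463 / 146664
= 0.2077


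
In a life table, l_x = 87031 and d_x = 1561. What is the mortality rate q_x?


q_x = d_x / l_x
= 1561 / 87031
= 0.0179


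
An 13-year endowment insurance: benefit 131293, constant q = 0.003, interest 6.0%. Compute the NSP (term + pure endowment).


Term component = 3433.1254
Pure endowment = 13_p_x * v^13 * benefit = 0.961694 * 0.468839 * 131293 = 59197.3658
NSP = 62630.4912


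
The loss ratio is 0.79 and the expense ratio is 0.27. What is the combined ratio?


Combined ratio = loss ratio + expense ratio
= 0.79 + 0.27
= 1.06


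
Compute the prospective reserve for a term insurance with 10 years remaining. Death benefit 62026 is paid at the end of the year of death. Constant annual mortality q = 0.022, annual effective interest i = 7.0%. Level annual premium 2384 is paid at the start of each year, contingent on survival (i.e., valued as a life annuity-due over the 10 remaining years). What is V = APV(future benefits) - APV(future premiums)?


v = 1/(1+i) = 0.934579
APV(future benefits) per unit = sum_{k=0}^{9} k_p_x * q * v^(k+1) = 0.141814
APV(future benefits) = 62026 * 0.141814 = 8796.163
Life annuity-due factor ä_{x:10} = sum_{k=0}^{9} k_p_x * v^k = 6.897323
APV(future premiums) = 2384 * 6.897323 = 16443.2191
V = 8796.163 - 16443.2191
= -7647.056


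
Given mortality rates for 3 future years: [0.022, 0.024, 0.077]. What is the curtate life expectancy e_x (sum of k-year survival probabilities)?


e_x = sum_{k=1}^{n} k_p_x
k_p_x values:
  1_p_x = 0.978
  2_p_x = 0.954528
  3_p_x = 0.881029
e_x = 2.8136


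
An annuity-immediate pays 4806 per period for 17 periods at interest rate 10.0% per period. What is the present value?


PV = PMT * (1 - (1+i)^(-n)) / i
= 4806 * (1 - (1+0.1)^(-17)) / 0.1
= 4806 * (1 - 0.197845) / 0.1
= 4806 * 8.021553
= 38551.5852


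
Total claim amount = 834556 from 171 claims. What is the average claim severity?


severity = total / number
= 834556 / 171
= 4880.4444


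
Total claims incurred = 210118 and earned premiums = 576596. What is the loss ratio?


Loss ratio = claims / premiums
= 210118 / 576596
= 0.3644


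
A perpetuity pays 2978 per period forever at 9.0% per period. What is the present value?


PV = PMT / i
= 2978 / 0.09
= 33088.8889


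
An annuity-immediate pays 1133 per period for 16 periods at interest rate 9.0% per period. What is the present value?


PV = PMT * (1 - (1+i)^(-n)) / i
= 1133 * (1 - (1+0.09)^(-16)) / 0.09
= 1133 * (1 - 0.25187) / 0.09
= 1133 * 8.312558
= 9418.1284


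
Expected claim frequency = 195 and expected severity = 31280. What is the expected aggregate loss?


E[S] = E[N] * E[X]
= 195 * 31280
= 6.0996e+06


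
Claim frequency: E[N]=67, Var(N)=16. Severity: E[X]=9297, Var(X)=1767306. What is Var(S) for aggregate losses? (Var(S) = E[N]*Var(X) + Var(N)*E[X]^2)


Var(S) = E[N]*Var(X) + Var(N)*E[X]^2
= 67*1767306 + 16*9297^2
= 118409502 + 1382947344
= 1.5014e+09


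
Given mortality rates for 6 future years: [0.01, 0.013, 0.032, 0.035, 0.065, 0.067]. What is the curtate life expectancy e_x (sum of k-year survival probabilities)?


e_x = sum_{k=1}^{n} k_p_x
k_p_x values:
  1_p_x = 0.99
  2_p_x = 0.97713
  3_p_x = 0.945862
  4_p_x = 0.912757
  5_p_x = 0.853427
  6_p_x = 0.796248
e_x = 5.4754


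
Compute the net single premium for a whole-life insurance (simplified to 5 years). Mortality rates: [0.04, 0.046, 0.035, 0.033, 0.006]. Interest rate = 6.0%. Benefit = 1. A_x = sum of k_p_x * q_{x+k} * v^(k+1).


v = 0.943396
Year 0: k_p_x=1.0, q=0.04, term=0.037736
Year 1: k_p_x=0.96, q=0.046, term=0.039302
Year 2: k_p_x=0.91584, q=0.035, term=0.026913
Year 3: k_p_x=0.883786, q=0.033, term=0.023101
Year 4: k_p_x=0.854621, q=0.006, term=0.003832
A_x = 0.1309


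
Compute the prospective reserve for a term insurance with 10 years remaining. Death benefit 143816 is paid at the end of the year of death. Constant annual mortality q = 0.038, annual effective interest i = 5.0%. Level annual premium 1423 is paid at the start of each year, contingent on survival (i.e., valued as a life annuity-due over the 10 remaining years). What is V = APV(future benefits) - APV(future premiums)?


v = 1/(1+i) = 0.952381
APV(future benefits) per unit = sum_{k=0}^{9} k_p_x * q * v^(k+1) = 0.251865
APV(future benefits) = 143816 * 0.251865 = 36222.269
Life annuity-due factor ä_{x:10} = sum_{k=0}^{9} k_p_x * v^k = 6.959438
APV(future premiums) = 1423 * 6.959438 = 9903.2798
V = 36222.269 - 9903.2798
= 26318.9892


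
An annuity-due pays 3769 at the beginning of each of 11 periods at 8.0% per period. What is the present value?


PV_due = PMT * (1-(1+i)^(-n))/i * (1+i)
PV_immediate = 26906.7563
PV_due = 26906.7563 * 1.08
= 29059.2968


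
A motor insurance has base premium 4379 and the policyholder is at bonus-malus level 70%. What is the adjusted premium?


adjusted = base * BM_level / 100
= 4379 * 70 / 100
= 4379 * 0.7
= 3065.3


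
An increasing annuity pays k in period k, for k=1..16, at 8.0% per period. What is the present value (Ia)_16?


(Ia)_n = sum_{k=1}^{n} k * v^k, v = 1/(1+i)
v = 0.925926
Sum computed term by term:
(Ia)_16 = 61.1154


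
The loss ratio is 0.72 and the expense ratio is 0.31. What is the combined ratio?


Combined ratio = loss ratio + expense ratio
= 0.72 + 0.31
= 1.03


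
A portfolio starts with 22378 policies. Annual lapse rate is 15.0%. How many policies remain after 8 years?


remaining = initial * (1 - lapse)^years
= 22378 * (1 - 0.15)^8
= 22378 * 0.272491
= 6097.793


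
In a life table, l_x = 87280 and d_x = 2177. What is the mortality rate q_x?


q_x = d_x / l_x
= 2177 / 87280
= 0.0249


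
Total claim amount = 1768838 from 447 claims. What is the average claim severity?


severity = total / number
= 1768838 / 447
= 3957.132


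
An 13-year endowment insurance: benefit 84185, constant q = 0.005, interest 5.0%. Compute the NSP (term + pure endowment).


Term component = 3850.577
Pure endowment = 13_p_x * v^13 * benefit = 0.936915 * 0.530321 * 84185 = 41828.6529
NSP = 45679.2299


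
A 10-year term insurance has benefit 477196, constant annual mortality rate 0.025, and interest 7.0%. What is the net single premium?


NSP = benefit * sum_{k=0}^{n-1} k_p_x * q * v^(k+1)
With constant q=0.025, v=0.934579
Sum = 0.159304
NSP = 477196 * 0.159304
= 76019.0039


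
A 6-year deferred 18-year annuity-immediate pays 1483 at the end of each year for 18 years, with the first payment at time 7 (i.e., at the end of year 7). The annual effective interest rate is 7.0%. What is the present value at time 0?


PV at time 6 of the 18-year annuity-immediate:
a_n = 1483 * (1-(1+0.07)^(-18))/0.07 = 14917.6259
Discount back 6 years to time 0:
PV = 14917.6259 * (1+0.07)^(-6)
= 14917.6259 * 0.666342
= 9940.244


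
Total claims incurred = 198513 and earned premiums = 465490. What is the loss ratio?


Loss ratio = claims / premiums
= 198513 / 465490
= 0.4265


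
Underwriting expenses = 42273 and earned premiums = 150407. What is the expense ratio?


Expense ratio = expenses / premiums
= 42273 / 150407
= 0.2811


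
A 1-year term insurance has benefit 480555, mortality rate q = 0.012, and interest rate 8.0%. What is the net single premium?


NSP = benefit * q * v
v = 1/(1+i) = 0.925926
NSP = 480555 * 0.012 * 0.925926
= 5339.5


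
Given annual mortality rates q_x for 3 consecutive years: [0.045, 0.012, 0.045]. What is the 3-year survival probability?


p_k = 1 - q_k for each year
Survival = product of (1 - q_k)
= 0.955 * 0.988 * 0.955
= 0.9011


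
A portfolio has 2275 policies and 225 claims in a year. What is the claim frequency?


frequency = claims / policies
= 225 / 2275
= 0.0989


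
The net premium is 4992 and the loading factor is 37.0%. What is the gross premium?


Gross = net * (1 + loading)
= 4992 * (1 + 0.37)
= 4992 * 1.37
= 6839.04


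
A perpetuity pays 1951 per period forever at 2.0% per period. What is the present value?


PV = PMT / i
= 1951 / 0.02
= 97550.0


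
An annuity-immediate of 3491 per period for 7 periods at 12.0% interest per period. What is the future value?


FV = PMT * ((1+i)^n - 1) / i
= 3491 * ((1.12)^7 - 1) / 0.12
= 3491 * (2.210681 - 1) / 0.12
= 35220.7399


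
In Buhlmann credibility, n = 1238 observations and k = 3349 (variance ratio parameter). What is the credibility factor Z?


Z = n / (n + k)
= 1238 / (1238 + 3349)
= 1238 / 4587
= 0.2699


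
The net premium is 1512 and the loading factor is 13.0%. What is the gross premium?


Gross = net * (1 + loading)
= 1512 * (1 + 0.13)
= 1512 * 1.13
= 1708.56


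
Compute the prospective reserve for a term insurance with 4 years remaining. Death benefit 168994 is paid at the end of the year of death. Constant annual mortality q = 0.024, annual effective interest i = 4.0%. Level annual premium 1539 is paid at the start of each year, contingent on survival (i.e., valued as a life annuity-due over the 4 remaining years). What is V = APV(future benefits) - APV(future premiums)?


v = 1/(1+i) = 0.961538
APV(future benefits) per unit = sum_{k=0}^{3} k_p_x * q * v^(k+1) = 0.084131
APV(future benefits) = 168994 * 0.084131 = 14217.6633
Life annuity-due factor ä_{x:4} = sum_{k=0}^{3} k_p_x * v^k = 3.645684
APV(future premiums) = 1539 * 3.645684 = 5610.7079
V = 14217.6633 - 5610.7079
= 8606.9554


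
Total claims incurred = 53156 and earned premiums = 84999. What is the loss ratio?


Loss ratio = claims / premiums
= 53156 / 84999
= 0.6254


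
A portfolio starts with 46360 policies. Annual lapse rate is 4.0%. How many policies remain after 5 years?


remaining = initial * (1 - lapse)^years
= 46360 * (1 - 0.04)^5
= 46360 * 0.815373
= 37800.6783


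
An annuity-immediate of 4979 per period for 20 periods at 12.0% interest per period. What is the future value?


FV = PMT * ((1+i)^n - 1) / i
= 4979 * ((1.12)^20 - 1) / 0.12
= 4979 * (9.646293 - 1) / 0.12
= 358749.1109


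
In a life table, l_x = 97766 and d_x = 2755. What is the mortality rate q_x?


q_x = d_x / l_x
= 2755 / 97766
= 0.0282


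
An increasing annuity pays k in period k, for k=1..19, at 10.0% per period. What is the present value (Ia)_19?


(Ia)_n = sum_{k=1}^{n} k * v^k, v = 1/(1+i)
v = 0.909091
Sum computed term by term:
(Ia)_19 = 60.9476


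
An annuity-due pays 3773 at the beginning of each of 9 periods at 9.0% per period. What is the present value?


PV_due = PMT * (1-(1+i)^(-n))/i * (1+i)
PV_immediate = 22620.0665
PV_due = 22620.0665 * 1.09
= 24655.8725


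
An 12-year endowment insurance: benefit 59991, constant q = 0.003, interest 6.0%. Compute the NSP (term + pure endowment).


Term component = 1487.2891
Pure endowment = 12_p_x * v^12 * benefit = 0.964588 * 0.496969 * 59991 = 28757.9297
NSP = 30245.2188


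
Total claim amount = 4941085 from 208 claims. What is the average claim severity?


severity = total / number
= 4941085 / 208
= 23755.2163


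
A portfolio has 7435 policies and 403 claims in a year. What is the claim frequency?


frequency = claims / policies
= 403 / 7435
= 0.0542


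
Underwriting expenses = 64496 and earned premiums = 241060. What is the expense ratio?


Expense ratio = expenses / premiums
= 64496 / 241060
= 0.2676


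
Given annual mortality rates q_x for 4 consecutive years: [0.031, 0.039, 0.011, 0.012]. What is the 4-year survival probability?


p_k = 1 - q_k for each year
Survival = product of (1 - q_k)
= 0.969 * 0.961 * 0.989 * 0.988
= 0.9099


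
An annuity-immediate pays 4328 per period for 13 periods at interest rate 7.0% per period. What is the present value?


PV = PMT * (1 - (1+i)^(-n)) / i
= 4328 * (1 - (1+0.07)^(-13)) / 0.07
= 4328 * (1 - 0.414964) / 0.07
= 4328 * 8.357651
= 36171.9124


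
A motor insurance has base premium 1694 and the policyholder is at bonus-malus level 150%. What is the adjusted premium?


adjusted = base * BM_level / 100
= 1694 * 150 / 100
= 1694 * 1.5
= 2541.0


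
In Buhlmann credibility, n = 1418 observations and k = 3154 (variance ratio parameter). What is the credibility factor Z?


Z = n / (n + k)
= 1418 / (1418 + 3154)
= 1418 / 4572
= 0.3101


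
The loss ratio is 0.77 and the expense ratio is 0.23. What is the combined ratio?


Combined ratio = loss ratio + expense ratio
= 0.77 + 0.23
= 1.0


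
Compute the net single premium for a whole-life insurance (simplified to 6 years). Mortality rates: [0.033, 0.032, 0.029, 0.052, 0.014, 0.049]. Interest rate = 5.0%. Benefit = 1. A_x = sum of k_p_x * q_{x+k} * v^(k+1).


v = 0.952381
Year 0: k_p_x=1.0, q=0.033, term=0.031429
Year 1: k_p_x=0.967, q=0.032, term=0.028067
Year 2: k_p_x=0.936056, q=0.029, term=0.023449
Year 3: k_p_x=0.90891, q=0.052, term=0.038884
Year 4: k_p_x=0.861647, q=0.014, term=0.009452
Year 5: k_p_x=0.849584, q=0.049, term=0.031065
A_x = 0.1623


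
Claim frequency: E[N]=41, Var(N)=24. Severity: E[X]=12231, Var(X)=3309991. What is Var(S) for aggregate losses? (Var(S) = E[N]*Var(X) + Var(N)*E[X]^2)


Var(S) = E[N]*Var(X) + Var(N)*E[X]^2
= 41*3309991 + 24*12231^2
= 135709631 + 3590336664
= 3.7260e+09


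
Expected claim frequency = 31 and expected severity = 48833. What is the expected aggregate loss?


E[S] = E[N] * E[X]
= 31 * 48833
= 1.5138e+06


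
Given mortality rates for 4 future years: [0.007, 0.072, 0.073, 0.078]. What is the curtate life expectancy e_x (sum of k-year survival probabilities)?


e_x = sum_{k=1}^{n} k_p_x
k_p_x values:
  1_p_x = 0.993
  2_p_x = 0.921504
  3_p_x = 0.854234
  4_p_x = 0.787604
e_x = 3.5563


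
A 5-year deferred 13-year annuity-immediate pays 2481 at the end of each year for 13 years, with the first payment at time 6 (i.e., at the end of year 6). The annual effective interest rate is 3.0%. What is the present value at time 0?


PV at time 5 of the 13-year annuity-immediate:
a_n = 2481 * (1-(1+0.03)^(-13))/0.03 = 26385.3242
Discount back 5 years to time 0:
PV = 26385.3242 * (1+0.03)^(-5)
= 26385.3242 * 0.862609
= 22760.2124
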